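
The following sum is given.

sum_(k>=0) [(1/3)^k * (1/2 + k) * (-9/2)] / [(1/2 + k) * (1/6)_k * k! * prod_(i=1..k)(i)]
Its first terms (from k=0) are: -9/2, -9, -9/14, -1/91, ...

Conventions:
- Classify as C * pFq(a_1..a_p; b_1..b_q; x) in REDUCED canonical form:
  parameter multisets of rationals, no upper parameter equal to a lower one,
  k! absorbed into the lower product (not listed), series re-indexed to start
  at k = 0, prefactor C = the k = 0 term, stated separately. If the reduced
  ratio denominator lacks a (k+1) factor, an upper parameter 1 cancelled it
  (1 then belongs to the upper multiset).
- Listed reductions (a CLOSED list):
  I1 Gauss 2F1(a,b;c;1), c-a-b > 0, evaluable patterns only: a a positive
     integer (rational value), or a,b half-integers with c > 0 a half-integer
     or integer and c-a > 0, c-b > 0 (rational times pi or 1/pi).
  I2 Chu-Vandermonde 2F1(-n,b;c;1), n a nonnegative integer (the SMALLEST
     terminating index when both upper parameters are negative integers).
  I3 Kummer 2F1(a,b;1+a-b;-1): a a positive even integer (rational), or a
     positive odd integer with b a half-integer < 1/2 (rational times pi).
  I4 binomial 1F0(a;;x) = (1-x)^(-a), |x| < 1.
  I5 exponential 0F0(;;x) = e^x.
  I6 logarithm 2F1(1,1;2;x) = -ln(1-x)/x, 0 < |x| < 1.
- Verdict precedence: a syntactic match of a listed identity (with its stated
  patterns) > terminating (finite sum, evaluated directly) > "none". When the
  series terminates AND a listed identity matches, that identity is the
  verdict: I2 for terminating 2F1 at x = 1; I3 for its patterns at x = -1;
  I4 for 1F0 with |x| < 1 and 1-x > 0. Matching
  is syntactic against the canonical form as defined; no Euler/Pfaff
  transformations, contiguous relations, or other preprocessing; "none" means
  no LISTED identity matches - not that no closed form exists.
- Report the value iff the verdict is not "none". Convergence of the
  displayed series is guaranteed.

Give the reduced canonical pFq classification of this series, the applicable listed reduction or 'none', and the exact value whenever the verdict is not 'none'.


With C = -9/2: the canonical form is 0F2(-; 1/6, 1; 1/3). Verdict: no listed reduction: x = 1/3 and upper {-} fail every I1-I6 pattern.

Key step: t_0 = -9/2 here, and the denominator's factorial ratio (C = -9/2, x = 1/3) is a lower Pochhammer.
Consecutive-term ratio: r(k) = (1/3) * 1 / [(k+1/6) (k+1) (k+1)] - rational; roots negated = parameters, x = (1/3), C = -9/2.


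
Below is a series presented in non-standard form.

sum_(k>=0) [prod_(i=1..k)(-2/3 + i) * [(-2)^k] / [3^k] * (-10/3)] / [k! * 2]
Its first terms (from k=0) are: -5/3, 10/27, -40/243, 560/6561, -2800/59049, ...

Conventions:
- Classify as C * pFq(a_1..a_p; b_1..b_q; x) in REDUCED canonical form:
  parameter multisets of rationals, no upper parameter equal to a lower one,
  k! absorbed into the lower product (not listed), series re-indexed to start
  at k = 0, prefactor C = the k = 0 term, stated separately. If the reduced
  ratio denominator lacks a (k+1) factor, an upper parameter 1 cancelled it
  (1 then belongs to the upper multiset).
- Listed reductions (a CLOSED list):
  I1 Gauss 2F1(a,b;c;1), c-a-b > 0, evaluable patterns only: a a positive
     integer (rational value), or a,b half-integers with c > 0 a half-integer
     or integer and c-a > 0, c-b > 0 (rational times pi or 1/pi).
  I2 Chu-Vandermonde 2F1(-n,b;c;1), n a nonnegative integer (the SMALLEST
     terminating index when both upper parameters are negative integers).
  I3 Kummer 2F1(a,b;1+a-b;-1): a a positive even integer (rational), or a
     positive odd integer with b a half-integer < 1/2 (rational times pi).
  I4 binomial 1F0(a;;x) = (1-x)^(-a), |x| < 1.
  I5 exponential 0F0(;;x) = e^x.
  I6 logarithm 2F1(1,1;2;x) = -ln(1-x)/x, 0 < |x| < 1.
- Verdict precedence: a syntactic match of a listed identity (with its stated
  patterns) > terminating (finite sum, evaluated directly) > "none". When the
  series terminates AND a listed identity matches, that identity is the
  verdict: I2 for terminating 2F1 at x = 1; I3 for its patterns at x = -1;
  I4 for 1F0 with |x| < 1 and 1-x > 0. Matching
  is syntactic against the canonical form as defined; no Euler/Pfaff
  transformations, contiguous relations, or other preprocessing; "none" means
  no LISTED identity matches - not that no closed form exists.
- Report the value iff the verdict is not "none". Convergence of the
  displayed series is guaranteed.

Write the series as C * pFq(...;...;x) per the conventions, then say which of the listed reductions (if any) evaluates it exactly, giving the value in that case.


The tell: with t_0 = -5/3, the running product (C = -5/3) telescopes to a rising factorial.
Step ratio: r(k) = (-2/3) * (k+1/3) / [(k+1)] - poly over poly, x = (-2/3) from leading terms; C = -5/3 at k = 0.

The series (x = -2/3) is 1F0: upper {1/3}, lower {-}, prefactor -5/3. Verdict: the binomial series (I4) applies (the 1F0 binomial series: exponent -1/3, x = -2/3). Its exact value is (-5/3) * (5/3)^(-1/3).


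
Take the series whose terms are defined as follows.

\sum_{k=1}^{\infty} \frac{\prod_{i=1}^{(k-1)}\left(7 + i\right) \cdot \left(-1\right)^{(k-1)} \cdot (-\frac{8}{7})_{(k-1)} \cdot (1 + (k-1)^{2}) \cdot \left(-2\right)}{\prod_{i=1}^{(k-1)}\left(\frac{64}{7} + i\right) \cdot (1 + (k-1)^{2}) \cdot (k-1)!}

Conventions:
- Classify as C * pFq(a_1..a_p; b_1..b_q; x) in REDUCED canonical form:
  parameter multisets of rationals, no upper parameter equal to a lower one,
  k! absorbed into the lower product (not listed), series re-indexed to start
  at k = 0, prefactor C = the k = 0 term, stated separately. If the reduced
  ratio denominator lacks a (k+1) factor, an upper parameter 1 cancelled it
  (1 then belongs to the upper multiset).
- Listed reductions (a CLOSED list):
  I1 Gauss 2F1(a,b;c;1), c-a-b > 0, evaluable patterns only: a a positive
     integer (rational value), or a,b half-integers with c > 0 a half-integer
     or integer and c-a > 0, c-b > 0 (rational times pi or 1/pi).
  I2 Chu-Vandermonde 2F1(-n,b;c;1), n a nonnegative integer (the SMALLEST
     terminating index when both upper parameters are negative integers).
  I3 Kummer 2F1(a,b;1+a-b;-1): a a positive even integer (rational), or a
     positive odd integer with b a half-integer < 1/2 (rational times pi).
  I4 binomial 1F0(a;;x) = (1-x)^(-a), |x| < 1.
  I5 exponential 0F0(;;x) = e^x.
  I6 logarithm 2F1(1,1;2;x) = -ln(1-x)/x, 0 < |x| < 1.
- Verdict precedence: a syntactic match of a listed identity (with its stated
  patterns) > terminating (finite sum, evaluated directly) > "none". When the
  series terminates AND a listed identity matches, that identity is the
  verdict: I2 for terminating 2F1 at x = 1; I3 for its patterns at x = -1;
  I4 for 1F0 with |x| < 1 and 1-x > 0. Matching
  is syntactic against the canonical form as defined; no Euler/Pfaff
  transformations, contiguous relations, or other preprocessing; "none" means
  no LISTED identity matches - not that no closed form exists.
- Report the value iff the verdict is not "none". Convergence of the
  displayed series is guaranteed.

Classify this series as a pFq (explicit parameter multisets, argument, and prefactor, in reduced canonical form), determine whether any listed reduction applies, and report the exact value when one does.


This is -2 * 2F1(-\frac{8}{7}, 8; \frac{71}{7}; -1) in reduced canonical form. Verdict: Kummer's theorem (I3) applies (x = -1; c = \frac{71}{7} equals 1+a-b for upper {-\frac{8}{7}, 8}: listed pattern). Sum: -\frac{65360}{16807}.

First insight: t_0 being -2, striking the common factor k^2 + 1 reduces the term (C = -2, x = -1).
Step ratio: r(k) = -1 * (k-\frac{8}{7}) (k+8) / [(k+\frac{71}{7}) (k+1)] - poly over poly, x = -1 from leading terms; C = -2 at k = 0.


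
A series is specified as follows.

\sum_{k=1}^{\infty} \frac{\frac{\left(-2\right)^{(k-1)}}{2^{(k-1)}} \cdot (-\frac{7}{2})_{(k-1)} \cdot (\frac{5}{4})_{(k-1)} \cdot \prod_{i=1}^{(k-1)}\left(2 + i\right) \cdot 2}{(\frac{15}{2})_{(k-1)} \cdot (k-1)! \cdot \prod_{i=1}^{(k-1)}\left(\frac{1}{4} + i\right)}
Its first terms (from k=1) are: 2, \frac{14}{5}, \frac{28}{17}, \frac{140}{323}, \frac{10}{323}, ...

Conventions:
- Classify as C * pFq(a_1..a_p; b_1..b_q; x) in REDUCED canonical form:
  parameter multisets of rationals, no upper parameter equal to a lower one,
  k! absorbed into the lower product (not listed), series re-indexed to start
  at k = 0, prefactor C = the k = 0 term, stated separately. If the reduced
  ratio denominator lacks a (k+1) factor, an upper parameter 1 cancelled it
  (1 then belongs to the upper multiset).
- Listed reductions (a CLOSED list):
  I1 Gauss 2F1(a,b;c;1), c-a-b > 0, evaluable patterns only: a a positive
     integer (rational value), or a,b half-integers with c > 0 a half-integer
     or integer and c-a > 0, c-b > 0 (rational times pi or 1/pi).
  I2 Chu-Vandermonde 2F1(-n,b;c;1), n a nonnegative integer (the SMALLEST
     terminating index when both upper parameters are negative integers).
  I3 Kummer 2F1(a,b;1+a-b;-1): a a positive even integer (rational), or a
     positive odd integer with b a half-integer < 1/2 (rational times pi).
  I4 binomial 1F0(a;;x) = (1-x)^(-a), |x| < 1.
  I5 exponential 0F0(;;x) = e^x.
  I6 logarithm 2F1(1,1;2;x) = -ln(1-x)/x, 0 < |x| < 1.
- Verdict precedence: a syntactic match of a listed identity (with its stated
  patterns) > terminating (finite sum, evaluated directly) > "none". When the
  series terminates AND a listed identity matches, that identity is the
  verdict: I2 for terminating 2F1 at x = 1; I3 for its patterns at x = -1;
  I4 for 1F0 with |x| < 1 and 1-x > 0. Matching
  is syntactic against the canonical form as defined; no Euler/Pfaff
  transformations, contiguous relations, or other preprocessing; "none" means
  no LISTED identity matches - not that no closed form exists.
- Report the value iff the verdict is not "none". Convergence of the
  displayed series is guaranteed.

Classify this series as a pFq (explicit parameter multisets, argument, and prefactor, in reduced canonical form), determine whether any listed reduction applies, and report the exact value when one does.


With C = 2: the canonical form is 2F1(-\frac{7}{2}, 3; \frac{15}{2}; -1). Verdict: Kummer's theorem (I3) matches (x = -1; c = \frac{15}{2} equals 1+a-b for upper {-\frac{7}{2}, 3}: listed pattern). Hence: \frac{9009}{4096} \cdot \pi.

Structural cue: with t_0 = 2, the lower running product (C = 2, x = -1) is a rising factorial.
Term ratio: r(k) = -1 * (k-\frac{7}{2}) (k+3) / [(k+\frac{15}{2}) (k+1)] - rational; roots negated = parameters, x = -1, C = 2.


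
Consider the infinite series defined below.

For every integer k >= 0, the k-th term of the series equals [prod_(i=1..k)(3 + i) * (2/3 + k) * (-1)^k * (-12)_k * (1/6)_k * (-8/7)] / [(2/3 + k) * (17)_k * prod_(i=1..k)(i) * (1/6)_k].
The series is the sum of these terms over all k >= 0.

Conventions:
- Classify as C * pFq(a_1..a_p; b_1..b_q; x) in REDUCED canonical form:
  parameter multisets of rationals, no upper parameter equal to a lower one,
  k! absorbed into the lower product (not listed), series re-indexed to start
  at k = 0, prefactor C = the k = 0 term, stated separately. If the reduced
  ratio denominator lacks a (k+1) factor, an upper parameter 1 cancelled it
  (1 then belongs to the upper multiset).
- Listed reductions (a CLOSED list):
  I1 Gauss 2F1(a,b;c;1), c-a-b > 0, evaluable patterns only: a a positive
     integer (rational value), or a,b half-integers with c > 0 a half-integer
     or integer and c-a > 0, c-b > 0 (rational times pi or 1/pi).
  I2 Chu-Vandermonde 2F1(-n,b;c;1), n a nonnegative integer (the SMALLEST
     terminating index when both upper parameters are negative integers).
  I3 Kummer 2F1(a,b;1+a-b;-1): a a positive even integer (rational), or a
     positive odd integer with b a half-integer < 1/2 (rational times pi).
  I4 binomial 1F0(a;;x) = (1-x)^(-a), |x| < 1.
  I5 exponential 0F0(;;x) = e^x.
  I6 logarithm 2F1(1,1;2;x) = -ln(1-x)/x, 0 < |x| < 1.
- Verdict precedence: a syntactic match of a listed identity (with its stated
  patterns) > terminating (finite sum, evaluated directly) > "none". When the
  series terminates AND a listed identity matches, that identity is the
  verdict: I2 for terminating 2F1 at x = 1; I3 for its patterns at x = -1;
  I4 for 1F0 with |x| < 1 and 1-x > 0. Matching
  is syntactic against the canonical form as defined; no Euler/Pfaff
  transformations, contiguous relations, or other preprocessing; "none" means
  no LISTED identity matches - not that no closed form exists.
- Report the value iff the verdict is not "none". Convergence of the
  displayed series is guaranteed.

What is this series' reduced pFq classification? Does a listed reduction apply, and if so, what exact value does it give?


Classification (C = -8/7): 2F1 with upper {-12, 4}, lower {17}, argument x = -1. Verdict: Kummer (I3) matches (x = -1; c = 17 equals 1+a-b for upper {-12, 4}: listed pattern). Its exact value is -160/7.

Key step: from the first term -8/7: the product of the first k integers (C = -8/7) is k!.
Adjacent-term ratio: r(k) = (-1) * (k-12) (k+4) / [(k+17) (k+1)] - rational in k. x = (-1); t_0 = -8/7; negate the roots.


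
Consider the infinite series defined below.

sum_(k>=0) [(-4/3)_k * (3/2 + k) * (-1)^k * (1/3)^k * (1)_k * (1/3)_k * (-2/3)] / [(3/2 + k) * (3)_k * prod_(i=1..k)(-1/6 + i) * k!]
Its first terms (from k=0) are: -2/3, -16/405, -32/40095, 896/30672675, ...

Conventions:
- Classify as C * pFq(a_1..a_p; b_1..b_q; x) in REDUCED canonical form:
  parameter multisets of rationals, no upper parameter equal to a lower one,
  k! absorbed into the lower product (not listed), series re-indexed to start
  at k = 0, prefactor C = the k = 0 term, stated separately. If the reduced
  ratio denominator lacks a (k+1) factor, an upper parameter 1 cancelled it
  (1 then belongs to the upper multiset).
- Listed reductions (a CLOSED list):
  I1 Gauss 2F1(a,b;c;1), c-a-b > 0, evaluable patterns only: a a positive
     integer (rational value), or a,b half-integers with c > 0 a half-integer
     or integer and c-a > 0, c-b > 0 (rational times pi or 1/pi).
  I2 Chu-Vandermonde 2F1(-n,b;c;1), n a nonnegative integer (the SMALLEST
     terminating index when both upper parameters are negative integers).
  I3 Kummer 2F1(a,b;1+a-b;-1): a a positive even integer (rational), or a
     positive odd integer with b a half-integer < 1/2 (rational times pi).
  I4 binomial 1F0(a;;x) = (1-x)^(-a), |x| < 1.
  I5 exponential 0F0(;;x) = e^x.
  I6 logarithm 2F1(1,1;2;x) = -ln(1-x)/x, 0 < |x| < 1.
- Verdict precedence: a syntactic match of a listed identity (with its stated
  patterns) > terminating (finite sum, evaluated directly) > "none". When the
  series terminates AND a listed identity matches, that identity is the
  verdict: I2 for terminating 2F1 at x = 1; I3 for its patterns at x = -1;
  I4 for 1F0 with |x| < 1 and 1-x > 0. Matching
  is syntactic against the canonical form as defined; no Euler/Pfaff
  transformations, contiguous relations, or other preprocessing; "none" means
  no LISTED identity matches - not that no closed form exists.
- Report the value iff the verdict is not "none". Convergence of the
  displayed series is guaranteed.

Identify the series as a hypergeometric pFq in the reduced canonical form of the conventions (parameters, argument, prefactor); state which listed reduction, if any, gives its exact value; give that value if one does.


Canonical form: C = -2/3 times 3F2 with upper {-4/3, 1/3, 1}, lower {5/6, 3}, x = -1/3. Verdict: none. A 3F2 with upper {-4/3, 1/3, 1} fits none of I1-I6 at x = -1/3; the sum runs forever.

Key step: t_0 = -2/3 here, and striking the common factor k + 3/2 reduces the term (C = -2/3).
Ratio: r(k) = (-1/3) * (k-4/3) (k+1/3) (k+1) / [(k+5/6) (k+3) (k+1)] ; factor over Q: parameters, x = (-1/3), and C = -2/3.


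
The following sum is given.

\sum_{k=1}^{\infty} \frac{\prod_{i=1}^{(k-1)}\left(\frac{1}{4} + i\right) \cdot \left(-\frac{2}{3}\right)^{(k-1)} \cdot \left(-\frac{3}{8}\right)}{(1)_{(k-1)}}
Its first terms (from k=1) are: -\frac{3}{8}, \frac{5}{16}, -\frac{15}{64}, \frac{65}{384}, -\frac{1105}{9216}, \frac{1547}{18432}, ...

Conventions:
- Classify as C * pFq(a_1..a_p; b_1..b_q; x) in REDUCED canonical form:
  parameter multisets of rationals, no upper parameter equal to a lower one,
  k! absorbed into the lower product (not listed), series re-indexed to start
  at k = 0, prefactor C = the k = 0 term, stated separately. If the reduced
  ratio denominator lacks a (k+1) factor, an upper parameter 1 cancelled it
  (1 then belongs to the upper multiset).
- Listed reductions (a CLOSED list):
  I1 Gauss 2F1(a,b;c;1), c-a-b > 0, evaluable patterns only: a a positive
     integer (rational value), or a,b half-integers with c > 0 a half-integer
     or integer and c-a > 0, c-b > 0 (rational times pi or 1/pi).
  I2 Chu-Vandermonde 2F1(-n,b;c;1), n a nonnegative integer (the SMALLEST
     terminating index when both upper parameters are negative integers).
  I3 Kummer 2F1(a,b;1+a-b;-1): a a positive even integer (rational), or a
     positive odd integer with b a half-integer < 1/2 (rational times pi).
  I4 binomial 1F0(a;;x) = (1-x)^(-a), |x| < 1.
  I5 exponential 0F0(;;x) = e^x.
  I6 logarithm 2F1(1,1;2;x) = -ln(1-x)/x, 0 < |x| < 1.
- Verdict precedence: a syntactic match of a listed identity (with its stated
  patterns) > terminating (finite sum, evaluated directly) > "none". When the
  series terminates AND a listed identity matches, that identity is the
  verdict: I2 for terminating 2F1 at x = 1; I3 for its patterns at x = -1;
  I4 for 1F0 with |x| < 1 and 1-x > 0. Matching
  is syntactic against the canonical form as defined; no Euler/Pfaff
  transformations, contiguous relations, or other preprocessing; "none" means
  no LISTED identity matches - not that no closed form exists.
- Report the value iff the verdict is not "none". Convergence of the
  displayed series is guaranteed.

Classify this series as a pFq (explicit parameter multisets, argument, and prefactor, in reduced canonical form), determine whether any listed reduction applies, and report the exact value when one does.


With C = -\frac{3}{8}: the canonical form is 1F0(\frac{5}{4}; -; -\frac{2}{3}). Verdict at x = -\frac{2}{3}: the binomial series (I4) matches (the 1F0 binomial series: exponent -5/4, x = -\frac{2}{3}). Its exact value is \left(-\frac{3}{8}\right) \cdot \left(\frac{5}{3}\right)^{-\frac{5}{4}}.

The tell: with t_0 = -\frac{3}{8}, (1)_k (prefactor -3/8) is k! itself.
Consecutive-term ratio: r(k) = -\frac{2}{3} * (k+\frac{5}{4}) / [(k+1)] - rational in k. x = -\frac{2}{3}; t_0 = -\frac{3}{8}; negate the roots.


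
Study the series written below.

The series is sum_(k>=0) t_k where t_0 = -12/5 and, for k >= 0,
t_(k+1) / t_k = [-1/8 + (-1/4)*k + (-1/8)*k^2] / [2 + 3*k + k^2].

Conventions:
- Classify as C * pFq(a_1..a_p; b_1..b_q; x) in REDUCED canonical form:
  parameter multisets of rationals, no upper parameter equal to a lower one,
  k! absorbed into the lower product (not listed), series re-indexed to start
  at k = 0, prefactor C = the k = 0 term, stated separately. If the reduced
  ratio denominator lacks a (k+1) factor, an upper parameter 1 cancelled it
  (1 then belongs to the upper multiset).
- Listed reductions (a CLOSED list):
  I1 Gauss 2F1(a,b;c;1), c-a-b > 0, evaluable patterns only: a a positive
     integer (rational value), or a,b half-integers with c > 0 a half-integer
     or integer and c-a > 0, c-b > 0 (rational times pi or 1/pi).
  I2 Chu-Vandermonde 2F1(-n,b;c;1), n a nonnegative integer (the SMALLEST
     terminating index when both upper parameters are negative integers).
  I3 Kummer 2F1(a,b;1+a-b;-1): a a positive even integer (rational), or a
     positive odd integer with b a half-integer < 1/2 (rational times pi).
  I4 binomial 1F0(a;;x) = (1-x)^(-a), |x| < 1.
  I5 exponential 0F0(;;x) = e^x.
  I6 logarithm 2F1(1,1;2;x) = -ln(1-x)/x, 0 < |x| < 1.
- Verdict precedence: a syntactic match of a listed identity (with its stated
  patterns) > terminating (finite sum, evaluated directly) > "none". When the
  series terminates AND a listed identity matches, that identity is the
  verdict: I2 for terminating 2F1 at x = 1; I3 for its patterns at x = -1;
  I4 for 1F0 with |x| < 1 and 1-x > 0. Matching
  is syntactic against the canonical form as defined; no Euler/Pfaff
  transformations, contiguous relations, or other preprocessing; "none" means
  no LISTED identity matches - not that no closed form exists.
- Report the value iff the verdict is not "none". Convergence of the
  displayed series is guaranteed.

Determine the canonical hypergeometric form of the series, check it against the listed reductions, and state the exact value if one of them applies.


This is -12/5 * 2F1(1, 1; 2; -1/8) in reduced canonical form. Verdict: logarithm (I6) applies (the logarithm: parameters (1,1;2), x = -1/8). Hence: (-96/5) * ln(9/8).

First insight: from the first term -12/5: roots of the ratio polynomials (prefactor -12/5) are the negated parameters.
Consecutive-term ratio: r(k) = (-1/8) * (k+1) (k+1) / [(k+2) (k+1)] ; factor over Q: parameters, x = (-1/8), and C = -12/5.


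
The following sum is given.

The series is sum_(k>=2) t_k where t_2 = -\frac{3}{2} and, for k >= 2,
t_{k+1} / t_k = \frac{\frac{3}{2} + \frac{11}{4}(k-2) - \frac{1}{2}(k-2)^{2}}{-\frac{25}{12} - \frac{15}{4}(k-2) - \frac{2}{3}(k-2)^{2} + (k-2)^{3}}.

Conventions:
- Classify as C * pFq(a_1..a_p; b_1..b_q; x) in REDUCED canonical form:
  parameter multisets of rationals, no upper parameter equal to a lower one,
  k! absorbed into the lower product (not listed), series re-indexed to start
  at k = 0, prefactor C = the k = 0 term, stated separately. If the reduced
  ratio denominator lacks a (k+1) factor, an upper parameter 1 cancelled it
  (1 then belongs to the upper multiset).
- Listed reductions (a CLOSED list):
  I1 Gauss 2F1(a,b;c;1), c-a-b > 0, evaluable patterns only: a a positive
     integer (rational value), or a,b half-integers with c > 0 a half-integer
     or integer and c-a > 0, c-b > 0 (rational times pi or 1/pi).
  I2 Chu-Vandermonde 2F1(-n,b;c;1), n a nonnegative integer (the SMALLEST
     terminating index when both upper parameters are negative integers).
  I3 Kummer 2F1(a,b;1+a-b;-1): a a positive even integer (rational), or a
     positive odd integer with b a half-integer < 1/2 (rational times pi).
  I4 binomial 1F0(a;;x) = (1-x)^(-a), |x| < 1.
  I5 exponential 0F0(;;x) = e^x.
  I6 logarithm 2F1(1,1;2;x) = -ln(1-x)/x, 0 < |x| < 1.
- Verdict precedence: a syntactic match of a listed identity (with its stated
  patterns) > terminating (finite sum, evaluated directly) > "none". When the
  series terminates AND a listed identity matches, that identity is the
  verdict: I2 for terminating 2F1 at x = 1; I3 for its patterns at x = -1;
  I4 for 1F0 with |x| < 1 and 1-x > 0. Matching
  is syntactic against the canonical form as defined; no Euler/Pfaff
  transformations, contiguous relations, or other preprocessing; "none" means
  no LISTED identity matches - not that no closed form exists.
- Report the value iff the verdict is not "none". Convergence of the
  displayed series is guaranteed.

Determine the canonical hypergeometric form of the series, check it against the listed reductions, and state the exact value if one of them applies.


This is -\frac{3}{2} * 2F2(-6, \frac{1}{2}; -\frac{5}{2}, \frac{5}{6}; -\frac{1}{2}) in reduced canonical form. Verdict: terminating. (-6)_k vanishes past k = 6, leaving a 7-term sum, computed directly. Sum: \frac{5911188}{15591125}.

Key observation: from the first term -\frac{3}{2}: factor the ratio over Q (prefactor -3/2): negated roots = parameters.
Step ratio: r(k) = -\frac{1}{2} * (k-6) (k+\frac{1}{2}) / [(k-\frac{5}{2}) (k+\frac{5}{6}) (k+1)] - rational in k. x = -\frac{1}{2}; t_0 = -\frac{3}{2}; negate the roots.


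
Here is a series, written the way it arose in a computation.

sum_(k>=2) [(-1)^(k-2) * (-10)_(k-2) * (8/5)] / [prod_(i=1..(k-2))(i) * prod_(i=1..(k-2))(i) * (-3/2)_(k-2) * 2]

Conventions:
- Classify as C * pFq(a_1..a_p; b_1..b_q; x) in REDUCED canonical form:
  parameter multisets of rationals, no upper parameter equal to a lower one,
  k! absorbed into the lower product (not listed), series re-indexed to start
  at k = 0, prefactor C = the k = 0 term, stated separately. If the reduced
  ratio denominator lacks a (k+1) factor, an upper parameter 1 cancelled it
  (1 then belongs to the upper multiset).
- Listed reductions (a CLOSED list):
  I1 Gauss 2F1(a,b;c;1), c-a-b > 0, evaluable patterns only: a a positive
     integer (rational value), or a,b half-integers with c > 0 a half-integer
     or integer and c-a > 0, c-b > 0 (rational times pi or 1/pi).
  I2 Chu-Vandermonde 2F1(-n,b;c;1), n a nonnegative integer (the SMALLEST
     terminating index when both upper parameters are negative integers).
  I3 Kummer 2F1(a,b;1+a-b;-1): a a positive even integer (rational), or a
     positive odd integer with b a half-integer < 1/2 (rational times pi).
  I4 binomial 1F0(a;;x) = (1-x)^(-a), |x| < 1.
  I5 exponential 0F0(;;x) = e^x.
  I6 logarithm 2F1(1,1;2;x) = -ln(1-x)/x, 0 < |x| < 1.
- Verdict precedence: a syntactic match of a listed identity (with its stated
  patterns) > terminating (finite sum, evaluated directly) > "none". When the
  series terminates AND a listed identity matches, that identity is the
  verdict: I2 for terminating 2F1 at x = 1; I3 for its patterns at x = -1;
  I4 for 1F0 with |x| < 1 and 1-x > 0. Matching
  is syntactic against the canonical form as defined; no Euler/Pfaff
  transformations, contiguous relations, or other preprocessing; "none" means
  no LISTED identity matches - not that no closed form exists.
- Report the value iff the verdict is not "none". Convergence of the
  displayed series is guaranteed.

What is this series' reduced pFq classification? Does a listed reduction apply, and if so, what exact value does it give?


Classification (C = 4/5): 1F2 with upper {-10}, lower {-3/2, 1}, argument x = -1. Verdict: terminating. With -10 upstairs the series is a 11-term polynomial sum; evaluated term by term. Hence: 32678441148916/430996190625.

First insight: from the first term 4/5: the product of the first k integers (prefactor 4/5) is k!.
Adjacent-term ratio: r(k) = (-1) * (k-10) / [(k-3/2) (k+1) (k+1)] ; factor over Q: parameters, x = (-1), and C = 4/5.


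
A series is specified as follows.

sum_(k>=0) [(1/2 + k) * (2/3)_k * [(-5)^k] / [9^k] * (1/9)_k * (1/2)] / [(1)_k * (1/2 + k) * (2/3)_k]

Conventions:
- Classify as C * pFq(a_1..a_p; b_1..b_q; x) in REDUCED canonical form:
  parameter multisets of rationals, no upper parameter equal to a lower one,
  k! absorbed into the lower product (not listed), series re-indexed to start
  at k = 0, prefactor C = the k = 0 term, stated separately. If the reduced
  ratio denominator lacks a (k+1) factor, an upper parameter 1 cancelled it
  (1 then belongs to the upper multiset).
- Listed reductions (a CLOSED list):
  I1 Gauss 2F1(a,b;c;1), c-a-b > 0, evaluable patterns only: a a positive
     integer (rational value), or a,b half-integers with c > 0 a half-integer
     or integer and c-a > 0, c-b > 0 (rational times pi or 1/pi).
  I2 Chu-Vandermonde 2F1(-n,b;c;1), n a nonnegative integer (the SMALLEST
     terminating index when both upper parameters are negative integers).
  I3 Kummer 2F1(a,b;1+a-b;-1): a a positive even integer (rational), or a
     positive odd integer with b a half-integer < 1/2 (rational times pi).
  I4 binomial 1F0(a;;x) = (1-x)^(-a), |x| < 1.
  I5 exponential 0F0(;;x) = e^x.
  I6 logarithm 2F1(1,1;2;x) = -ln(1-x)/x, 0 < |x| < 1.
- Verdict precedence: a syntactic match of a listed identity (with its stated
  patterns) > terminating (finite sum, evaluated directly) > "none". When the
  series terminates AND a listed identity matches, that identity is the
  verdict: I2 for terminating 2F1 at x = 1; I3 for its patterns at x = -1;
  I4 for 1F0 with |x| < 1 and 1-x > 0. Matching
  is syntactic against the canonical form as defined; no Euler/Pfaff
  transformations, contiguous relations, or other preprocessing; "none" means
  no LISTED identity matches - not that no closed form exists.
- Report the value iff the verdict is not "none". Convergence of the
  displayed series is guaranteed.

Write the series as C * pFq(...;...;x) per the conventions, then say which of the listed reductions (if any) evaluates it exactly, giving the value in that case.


The tell: t_0 being 1/2, k + 1/2 divides numerator and denominator alike; C = 1/2 after cancelling.
Consecutive-term ratio: r(k) = (-5/9) * (k+1/9) / [(k+1)] - rational in k, leading ratio (-5/9); with t_0 = 1/2, classification follows.

x = -5/9 here; the reduced form reads 1F0, upper {1/9}, lower {-}, C = 1/2. Verdict: the binomial series (I4) matches (the 1F0 binomial series: exponent -1/9, x = -5/9). Exact value: (1/2) * (14/9)^(-1/9).


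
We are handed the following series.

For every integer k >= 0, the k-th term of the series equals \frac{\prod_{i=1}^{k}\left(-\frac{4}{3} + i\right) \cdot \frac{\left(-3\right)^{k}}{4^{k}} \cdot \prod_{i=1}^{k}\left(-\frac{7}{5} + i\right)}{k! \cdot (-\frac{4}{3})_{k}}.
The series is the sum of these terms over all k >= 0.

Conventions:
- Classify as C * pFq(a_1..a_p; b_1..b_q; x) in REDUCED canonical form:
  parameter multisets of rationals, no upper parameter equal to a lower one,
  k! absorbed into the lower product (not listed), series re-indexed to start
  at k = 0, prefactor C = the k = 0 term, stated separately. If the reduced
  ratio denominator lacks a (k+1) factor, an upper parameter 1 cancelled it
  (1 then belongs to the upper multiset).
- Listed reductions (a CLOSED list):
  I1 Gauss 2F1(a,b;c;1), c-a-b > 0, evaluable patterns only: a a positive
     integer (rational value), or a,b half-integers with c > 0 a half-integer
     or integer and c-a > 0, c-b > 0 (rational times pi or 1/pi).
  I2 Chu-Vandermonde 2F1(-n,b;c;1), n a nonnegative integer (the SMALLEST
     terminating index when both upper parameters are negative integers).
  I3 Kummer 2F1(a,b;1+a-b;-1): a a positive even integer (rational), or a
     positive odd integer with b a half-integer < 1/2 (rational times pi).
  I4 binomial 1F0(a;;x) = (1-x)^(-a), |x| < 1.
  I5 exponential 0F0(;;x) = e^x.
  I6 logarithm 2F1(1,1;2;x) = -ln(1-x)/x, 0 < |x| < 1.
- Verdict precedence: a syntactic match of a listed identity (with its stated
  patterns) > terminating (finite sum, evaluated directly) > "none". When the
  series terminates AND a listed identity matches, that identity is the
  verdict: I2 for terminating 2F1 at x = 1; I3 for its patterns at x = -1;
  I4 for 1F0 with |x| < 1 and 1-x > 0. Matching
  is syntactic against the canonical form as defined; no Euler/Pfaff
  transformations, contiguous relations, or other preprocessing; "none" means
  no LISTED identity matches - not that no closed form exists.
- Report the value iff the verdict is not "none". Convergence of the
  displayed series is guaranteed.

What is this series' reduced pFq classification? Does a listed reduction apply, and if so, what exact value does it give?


Canonical form: C = 1 times 2F1 with upper {-\frac{2}{5}, -\frac{1}{3}}, lower {-\frac{4}{3}}, x = -\frac{3}{4}. Verdict: none - at argument -\frac{3}{4} the multisets {-\frac{2}{5}, -\frac{1}{3}} ; {-\frac{4}{3}} match no listed identity.

First insight: with t_0 = 1, the running product (C = 1, x = -3/4) telescopes to a rising factorial.
Step ratio: r(k) = -\frac{3}{4} * (k-\frac{2}{5}) (k-\frac{1}{3}) / [(k-\frac{4}{3}) (k+1)] ; factor over Q: parameters, x = -\frac{3}{4}, and C = 1.


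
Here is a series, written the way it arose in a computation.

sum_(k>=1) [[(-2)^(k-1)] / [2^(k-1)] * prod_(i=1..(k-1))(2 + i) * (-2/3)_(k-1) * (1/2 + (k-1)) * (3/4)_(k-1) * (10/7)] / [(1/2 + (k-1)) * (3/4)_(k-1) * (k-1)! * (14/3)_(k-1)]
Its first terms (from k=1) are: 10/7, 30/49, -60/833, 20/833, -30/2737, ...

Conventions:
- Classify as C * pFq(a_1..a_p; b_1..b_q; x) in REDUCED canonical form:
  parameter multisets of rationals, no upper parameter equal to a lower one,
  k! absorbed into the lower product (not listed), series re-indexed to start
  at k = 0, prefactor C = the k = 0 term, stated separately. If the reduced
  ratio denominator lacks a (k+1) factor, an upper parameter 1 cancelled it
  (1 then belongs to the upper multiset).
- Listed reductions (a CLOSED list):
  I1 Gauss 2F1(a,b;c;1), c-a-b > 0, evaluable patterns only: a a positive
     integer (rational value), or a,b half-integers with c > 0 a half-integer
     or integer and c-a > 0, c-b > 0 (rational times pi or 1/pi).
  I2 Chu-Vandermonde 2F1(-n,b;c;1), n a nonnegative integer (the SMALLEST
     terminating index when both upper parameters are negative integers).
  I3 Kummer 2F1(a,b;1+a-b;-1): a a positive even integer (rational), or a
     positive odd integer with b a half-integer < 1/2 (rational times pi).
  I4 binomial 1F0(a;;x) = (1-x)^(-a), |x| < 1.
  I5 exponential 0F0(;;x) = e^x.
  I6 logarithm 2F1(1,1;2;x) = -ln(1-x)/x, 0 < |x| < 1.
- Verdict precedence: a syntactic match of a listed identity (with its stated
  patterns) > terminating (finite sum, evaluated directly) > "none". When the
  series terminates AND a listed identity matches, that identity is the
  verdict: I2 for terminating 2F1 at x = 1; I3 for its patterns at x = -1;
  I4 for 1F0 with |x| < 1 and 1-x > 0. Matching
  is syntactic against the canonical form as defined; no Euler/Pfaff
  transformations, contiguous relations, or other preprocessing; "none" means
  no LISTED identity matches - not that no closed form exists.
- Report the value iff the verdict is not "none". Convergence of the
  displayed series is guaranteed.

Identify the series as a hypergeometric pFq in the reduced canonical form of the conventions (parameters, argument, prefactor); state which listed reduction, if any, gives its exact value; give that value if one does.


The series (x = -1) is 2F1: upper {-2/3, 3}, lower {14/3}, prefactor 10/7. Verdict: none. A 2F1 with upper {-2/3, 3} fits none of I1-I6 at x = -1; the sum runs forever.

Key step: with t_0 = 10/7, the factor k + 1/2 cancels (top and bottom), leaving C = 10/7.
Term ratio: r(k) = (-1) * (k-2/3) (k+3) / [(k+14/3) (k+1)] ; factor over Q: parameters, x = (-1), and C = 10/7.


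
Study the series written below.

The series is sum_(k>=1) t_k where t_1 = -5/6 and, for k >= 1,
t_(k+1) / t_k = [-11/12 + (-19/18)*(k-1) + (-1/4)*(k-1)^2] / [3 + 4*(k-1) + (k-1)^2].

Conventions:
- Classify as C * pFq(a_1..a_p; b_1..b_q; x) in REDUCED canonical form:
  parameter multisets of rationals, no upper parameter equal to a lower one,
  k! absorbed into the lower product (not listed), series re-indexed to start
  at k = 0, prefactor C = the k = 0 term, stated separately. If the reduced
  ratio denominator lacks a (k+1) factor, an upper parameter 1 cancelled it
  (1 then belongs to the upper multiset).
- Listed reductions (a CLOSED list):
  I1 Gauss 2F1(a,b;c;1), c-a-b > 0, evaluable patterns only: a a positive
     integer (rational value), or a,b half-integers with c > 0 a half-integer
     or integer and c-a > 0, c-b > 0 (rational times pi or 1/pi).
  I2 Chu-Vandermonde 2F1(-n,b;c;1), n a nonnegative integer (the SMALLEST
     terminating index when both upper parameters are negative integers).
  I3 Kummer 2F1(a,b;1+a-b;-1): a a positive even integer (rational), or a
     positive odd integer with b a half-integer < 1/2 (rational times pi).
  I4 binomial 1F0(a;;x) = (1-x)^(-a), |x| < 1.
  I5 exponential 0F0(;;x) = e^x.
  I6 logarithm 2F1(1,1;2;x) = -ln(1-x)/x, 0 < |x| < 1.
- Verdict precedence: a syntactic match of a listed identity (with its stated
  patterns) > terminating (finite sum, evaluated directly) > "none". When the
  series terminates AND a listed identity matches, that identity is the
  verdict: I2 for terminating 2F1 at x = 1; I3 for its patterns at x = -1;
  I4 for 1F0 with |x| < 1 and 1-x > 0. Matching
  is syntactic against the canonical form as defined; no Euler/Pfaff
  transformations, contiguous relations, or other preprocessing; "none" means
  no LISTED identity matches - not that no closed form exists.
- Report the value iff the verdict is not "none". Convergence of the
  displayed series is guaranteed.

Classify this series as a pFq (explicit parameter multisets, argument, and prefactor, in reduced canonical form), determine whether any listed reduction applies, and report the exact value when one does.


Reduced: x = -1/4, 1F0, upper = {11/9}, lower = {-}, C = -5/6. Verdict: the I4 binomial reduction matches (the 1F0 binomial series: exponent -11/9, x = -1/4). Exact value: (-5/6) * (5/4)^(-11/9).

The tell: t_0 being -5/6, the parameter 3 appears in both the upper and lower lists and cancels.
Step ratio: r(k) = (-1/4) * (k+11/9) / [(k+1)] ; factor over Q: parameters, x = (-1/4), and C = -5/6.


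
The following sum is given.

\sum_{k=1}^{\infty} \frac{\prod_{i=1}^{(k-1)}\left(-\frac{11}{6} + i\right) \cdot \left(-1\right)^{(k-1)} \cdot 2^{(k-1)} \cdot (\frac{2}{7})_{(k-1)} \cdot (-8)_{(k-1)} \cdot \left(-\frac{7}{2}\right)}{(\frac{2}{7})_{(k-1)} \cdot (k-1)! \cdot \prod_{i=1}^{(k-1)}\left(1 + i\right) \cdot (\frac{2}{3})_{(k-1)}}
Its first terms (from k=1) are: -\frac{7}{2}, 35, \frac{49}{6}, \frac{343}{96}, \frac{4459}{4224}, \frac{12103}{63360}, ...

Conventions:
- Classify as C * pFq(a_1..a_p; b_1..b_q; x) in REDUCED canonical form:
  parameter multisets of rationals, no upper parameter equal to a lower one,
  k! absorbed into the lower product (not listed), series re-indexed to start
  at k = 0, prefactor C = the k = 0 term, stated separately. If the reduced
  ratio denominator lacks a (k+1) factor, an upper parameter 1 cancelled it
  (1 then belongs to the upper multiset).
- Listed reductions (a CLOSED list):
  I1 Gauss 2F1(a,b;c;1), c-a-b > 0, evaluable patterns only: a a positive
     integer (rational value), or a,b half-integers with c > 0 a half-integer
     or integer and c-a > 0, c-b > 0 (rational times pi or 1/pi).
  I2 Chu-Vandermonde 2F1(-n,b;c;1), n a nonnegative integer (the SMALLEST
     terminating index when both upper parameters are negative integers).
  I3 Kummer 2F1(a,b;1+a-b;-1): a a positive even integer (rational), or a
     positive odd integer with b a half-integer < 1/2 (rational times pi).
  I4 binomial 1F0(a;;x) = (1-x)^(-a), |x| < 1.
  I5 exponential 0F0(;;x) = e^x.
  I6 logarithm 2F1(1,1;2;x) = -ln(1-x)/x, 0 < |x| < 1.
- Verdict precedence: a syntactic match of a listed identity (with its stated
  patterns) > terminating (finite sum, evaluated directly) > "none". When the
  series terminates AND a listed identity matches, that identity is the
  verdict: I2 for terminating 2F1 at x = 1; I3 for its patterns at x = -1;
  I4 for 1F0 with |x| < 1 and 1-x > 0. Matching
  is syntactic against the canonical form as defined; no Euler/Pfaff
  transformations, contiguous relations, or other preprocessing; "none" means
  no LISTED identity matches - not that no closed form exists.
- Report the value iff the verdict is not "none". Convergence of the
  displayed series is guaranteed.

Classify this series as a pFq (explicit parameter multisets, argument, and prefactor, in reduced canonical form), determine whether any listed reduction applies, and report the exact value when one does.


Prefactor -\frac{7}{2}, argument -2: 2F2 with upper {-8, -\frac{5}{6}} over lower {\frac{2}{3}, 2}. Verdict: terminating - no listed pattern fits, but -8 in the upper list cuts the series at k = 8; direct evaluation. Value: \frac{2540428617977}{57078743040}.

First insight: t_0 being -\frac{7}{2}, the parameter 2/7 appears in both the upper and lower lists and cancels.
Consecutive-term ratio: r(k) = -2 * (k-8) (k-\frac{5}{6}) / [(k+\frac{2}{3}) (k+2) (k+1)] - rational; roots negated = parameters, x = -2, C = -\frac{7}{2}.


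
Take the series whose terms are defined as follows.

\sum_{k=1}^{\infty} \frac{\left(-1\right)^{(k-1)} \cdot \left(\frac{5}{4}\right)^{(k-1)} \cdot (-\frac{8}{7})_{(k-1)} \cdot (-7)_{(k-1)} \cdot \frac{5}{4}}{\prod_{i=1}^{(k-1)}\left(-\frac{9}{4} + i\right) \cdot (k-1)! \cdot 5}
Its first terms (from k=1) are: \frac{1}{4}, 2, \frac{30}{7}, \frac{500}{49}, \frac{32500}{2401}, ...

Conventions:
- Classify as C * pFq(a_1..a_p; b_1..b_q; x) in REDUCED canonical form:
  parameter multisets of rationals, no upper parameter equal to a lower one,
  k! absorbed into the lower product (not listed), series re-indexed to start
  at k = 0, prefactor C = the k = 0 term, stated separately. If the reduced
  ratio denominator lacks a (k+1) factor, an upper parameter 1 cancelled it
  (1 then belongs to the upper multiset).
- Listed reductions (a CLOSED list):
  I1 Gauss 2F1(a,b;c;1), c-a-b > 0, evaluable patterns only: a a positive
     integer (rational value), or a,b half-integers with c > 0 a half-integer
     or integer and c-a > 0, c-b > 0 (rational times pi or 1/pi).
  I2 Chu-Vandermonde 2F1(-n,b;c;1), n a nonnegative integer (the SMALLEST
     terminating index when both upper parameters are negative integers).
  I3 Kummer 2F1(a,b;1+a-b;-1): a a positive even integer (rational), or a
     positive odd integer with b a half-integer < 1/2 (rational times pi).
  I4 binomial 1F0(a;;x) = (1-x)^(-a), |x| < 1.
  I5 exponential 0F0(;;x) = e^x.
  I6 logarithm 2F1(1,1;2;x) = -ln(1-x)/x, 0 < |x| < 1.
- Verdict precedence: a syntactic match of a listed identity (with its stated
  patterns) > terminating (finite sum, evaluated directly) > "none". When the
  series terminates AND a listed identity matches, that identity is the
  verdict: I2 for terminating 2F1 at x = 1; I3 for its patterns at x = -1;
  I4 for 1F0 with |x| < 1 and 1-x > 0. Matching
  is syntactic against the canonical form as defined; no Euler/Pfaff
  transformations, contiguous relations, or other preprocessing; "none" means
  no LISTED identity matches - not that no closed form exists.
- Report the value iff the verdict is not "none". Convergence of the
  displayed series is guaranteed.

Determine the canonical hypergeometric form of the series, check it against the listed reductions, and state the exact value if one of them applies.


Key observation: t_0 = \frac{1}{4} here, and the lower running product (C = 1/4) is a rising factorial.
Consecutive-term ratio: r(k) = -\frac{5}{4} * (k-7) (k-\frac{8}{7}) / [(k-\frac{5}{4}) (k+1)] - rational in k. x = -\frac{5}{4}; t_0 = \frac{1}{4}; negate the roots.

Classification (C = \frac{1}{4}): 2F1 with upper {-7, -\frac{8}{7}}, lower {-\frac{5}{4}}, argument x = -\frac{5}{4}. Verdict: terminating. (-7)_k vanishes past k = 7, leaving a 8-term sum, computed directly. Exact value: \frac{222506501121}{4819373636}.
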